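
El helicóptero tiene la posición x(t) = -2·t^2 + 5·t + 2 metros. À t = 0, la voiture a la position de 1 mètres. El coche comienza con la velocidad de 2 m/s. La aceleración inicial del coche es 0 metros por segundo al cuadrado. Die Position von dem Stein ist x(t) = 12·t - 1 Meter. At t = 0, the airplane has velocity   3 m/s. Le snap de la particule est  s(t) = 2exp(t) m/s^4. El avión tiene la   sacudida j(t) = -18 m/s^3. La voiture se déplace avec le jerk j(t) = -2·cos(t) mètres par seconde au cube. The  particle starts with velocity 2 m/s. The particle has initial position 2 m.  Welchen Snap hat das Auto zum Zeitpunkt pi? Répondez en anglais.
Starting from jerk j(t) = -2·cos(t), we take 1 derivative. The derivative of jerk gives snap: s(t) = 2·sin(t). Using s(t) = 2·sin(t) and substituting t = pi, we find s = 0.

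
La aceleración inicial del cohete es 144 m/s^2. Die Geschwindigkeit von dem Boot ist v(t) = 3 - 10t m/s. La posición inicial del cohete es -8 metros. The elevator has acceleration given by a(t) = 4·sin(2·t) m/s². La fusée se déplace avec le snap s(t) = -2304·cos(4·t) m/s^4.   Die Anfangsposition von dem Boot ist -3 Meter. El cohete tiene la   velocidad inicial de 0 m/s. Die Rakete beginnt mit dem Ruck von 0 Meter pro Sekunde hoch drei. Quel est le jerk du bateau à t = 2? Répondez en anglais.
To solve this, we need to take 2 derivatives of our velocity equation v(t) = 3 - 10·t. Differentiating velocity, we get acceleration: a(t) = -10. The derivative of acceleration gives jerk: j(t) = 0. Using j(t) = 0 and substituting t = 2, we find j = 0.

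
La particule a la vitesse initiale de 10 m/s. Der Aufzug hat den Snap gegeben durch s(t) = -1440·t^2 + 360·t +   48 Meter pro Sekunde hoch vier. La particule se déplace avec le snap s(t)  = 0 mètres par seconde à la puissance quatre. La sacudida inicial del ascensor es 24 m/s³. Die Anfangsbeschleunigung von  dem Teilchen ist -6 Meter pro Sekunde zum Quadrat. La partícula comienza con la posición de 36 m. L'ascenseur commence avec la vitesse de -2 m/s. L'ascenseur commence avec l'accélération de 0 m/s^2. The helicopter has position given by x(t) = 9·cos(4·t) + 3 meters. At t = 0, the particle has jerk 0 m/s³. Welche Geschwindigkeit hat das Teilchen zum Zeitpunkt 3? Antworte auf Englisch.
Starting from snap s(t) = 0, we take 3 antiderivatives. Integrating snap and using the initial condition j(0) = 0, we get j(t) = 0. The integral of jerk, with a(0) = -6, gives acceleration: a(t) = -6. The integral of acceleration is velocity. Using v(0) = 10, we get v(t) = 10 - 6·t. Using v(t) = 10 - 6·t and substituting t = 3, we find v = -8.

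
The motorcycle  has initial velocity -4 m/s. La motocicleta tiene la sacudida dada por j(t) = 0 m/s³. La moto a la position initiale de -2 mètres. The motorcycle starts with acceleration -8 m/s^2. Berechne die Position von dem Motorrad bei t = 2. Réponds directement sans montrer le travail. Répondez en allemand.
x(2) = -26.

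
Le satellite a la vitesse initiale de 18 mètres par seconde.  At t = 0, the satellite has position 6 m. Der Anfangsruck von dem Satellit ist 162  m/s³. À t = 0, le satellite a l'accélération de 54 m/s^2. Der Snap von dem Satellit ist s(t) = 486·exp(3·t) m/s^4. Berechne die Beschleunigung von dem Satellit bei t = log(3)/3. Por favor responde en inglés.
To solve this, we need to take 2 integrals of our snap equation s(t) = 486·exp(3·t). Integrating snap and using the initial condition j(0) = 162, we get j(t) = 162·exp(3·t). Taking ∫j(t)dt and applying a(0) = 54, we find a(t) = 54·exp(3·t). Using a(t) = 54·exp(3·t) and substituting t = log(3)/3, we find a = 162.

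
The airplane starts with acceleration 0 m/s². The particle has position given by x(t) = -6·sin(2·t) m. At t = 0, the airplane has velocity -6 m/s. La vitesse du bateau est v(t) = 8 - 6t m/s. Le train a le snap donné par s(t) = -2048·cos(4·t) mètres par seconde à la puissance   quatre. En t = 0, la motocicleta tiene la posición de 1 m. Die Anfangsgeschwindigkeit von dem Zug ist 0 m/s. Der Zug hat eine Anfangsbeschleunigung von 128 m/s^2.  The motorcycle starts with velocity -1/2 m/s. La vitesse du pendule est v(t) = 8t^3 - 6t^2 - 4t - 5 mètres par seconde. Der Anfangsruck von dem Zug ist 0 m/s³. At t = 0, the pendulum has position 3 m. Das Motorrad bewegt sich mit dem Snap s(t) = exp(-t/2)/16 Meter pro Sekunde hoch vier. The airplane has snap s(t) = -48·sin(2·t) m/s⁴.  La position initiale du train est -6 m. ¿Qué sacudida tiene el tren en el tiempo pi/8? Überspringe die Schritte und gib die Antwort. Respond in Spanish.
En t = pi/8, j = -512.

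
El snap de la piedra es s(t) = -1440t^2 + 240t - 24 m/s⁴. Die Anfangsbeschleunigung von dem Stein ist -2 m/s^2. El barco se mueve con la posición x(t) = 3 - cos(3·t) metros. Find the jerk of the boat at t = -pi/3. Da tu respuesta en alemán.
Ausgehend von der Position x(t) = 3 - cos(3·t), nehmen wir 3 Ableitungen. Mit d/dt von x(t) finden wir v(t) = 3·sin(3·t). Die Ableitung von der Geschwindigkeit ergibt die Beschleunigung: a(t) = 9·cos(3·t). Durch Ableiten von der Beschleunigung erhalten wir den Ruck: j(t) = -27·sin(3·t). Wir haben den Ruck j(t) = -27·sin(3·t). Durch Einsetzen von t = -pi/3: j(-pi/3) = 0.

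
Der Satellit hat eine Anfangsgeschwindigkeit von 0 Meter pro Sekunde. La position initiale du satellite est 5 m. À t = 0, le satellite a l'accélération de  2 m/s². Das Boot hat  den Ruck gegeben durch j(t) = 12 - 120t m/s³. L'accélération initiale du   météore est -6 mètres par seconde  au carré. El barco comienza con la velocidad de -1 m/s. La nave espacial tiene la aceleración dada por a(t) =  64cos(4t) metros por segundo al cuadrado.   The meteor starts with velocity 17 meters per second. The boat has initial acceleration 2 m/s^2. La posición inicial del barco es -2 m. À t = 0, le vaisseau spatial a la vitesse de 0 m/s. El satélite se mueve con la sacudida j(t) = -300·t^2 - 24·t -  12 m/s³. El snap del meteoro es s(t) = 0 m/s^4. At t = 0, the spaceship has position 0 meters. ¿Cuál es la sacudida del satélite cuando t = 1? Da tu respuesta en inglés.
From the given jerk equation j(t) = -300·t^2 - 24·t - 12, we substitute t = 1 to get j = -336.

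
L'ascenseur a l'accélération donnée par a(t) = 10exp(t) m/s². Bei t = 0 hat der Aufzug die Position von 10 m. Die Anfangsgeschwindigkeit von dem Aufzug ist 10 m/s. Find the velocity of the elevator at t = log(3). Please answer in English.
We need to integrate our acceleration equation a(t) = 10·exp(t) 1 time. The antiderivative of acceleration is velocity. Using v(0) = 10, we get v(t) = 10·exp(t). From the given velocity equation v(t) = 10·exp(t), we substitute t = log(3) to get v = 30.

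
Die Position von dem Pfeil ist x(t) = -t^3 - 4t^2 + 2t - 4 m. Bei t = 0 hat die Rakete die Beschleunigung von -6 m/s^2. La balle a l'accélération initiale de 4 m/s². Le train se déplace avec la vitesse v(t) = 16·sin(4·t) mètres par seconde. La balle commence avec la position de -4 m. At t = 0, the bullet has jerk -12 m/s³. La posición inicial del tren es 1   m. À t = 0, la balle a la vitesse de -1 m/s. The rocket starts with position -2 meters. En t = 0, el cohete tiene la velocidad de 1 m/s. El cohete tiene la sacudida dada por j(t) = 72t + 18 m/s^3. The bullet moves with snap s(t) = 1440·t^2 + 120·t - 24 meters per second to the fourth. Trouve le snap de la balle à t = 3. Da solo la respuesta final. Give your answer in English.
The snap at t = 3 is s = 13296.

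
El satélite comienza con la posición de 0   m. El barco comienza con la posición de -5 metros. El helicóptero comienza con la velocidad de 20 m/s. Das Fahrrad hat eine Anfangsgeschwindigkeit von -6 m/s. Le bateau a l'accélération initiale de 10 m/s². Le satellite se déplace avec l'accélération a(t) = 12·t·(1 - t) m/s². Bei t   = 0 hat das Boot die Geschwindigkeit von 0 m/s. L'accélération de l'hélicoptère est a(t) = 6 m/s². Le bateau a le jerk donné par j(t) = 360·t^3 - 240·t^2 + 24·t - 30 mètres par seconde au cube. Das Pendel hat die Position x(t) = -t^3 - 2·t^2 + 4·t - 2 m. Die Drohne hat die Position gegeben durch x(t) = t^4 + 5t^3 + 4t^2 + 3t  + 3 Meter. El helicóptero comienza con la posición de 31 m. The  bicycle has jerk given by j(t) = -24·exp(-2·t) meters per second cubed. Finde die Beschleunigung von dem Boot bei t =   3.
Um dies zu lösen, müssen wir 1 Integral unserer Gleichung für den Ruck j(t) = 360·t^3 - 240·t^2 + 24·t - 30 finden. Durch Integration von dem Ruck und Verwendung der Anfangsbedingung a(0) = 10, erhalten wir a(t) = 90·t^4 - 80·t^3 + 12·t^2 - 30·t + 10. Mit a(t) = 90·t^4 - 80·t^3 + 12·t^2 - 30·t + 10 und Einsetzen von t = 3, finden wir a = 5158.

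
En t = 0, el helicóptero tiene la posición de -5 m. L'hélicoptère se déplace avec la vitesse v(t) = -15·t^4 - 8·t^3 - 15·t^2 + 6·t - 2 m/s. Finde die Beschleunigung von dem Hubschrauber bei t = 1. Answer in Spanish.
Debemos derivar nuestra ecuación de la velocidad v(t) = -15·t^4 - 8·t^3 - 15·t^2 + 6·t - 2 1 vez. Tomando d/dt de v(t), encontramos a(t) = -60·t^3 - 24·t^2 - 30·t + 6. Usando a(t) = -60·t^3 - 24·t^2 - 30·t + 6 y sustituyendo t = 1, encontramos a = -108.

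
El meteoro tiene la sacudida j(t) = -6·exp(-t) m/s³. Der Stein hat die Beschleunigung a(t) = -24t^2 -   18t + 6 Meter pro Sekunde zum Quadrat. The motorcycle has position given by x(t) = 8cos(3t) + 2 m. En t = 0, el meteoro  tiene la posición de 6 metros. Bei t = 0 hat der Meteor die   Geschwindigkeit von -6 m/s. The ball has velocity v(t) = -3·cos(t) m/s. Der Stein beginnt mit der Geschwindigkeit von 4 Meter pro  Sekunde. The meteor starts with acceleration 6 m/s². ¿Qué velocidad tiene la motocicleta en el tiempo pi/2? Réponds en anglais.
We must differentiate our position equation x(t) = 8·cos(3·t) + 2 1 time. The derivative of position gives velocity: v(t) = -24·sin(3·t). We have velocity v(t) = -24·sin(3·t). Substituting t = pi/2: v(pi/2) = 24.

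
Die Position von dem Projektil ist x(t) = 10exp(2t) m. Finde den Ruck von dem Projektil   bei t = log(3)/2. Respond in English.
To solve this, we need to take 3 derivatives of our position equation x(t) = 10·exp(2·t). The derivative of position gives velocity: v(t) = 20·exp(2·t). Differentiating velocity, we get acceleration: a(t) = 40·exp(2·t). Differentiating acceleration, we get jerk: j(t) = 80·exp(2·t). From the given jerk equation j(t) = 80·exp(2·t), we substitute t = log(3)/2 to get j = 240.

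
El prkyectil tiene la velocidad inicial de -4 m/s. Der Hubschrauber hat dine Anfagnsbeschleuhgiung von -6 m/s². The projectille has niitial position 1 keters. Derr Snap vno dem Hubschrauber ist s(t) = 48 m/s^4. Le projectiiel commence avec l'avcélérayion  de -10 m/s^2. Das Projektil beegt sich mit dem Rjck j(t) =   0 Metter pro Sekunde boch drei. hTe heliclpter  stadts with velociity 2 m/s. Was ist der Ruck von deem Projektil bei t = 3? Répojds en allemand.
Aus der Gleichung für den Ruck j(t) = 0, setzen wir t = 3 ein und erhalten j = 0.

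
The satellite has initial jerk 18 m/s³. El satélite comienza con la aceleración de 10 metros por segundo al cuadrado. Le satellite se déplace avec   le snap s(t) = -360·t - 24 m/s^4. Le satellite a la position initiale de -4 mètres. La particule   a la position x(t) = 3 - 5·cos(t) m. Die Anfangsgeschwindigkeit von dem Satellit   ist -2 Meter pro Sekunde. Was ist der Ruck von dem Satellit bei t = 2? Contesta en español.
Necesitamos integrar nuestra ecuación del snap s(t) = -360·t - 24 1 vez. Tomando ∫s(t)dt y aplicando j(0) = 18, encontramos j(t) = -180·t^2 - 24·t + 18. Usando j(t) = -180·t^2 - 24·t + 18 y sustituyendo t = 2, encontramos j = -750.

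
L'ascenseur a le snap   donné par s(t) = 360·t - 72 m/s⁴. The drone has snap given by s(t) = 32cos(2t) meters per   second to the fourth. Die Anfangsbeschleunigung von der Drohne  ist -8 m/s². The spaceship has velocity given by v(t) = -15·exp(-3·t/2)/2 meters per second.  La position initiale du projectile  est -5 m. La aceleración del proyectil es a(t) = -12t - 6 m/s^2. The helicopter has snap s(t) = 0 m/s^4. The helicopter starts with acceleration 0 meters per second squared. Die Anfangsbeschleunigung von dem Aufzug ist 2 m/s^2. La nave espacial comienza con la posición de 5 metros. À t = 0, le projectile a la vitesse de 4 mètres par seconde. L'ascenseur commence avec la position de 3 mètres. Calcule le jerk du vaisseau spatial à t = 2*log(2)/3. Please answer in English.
To solve this, we need to take 2 derivatives of our velocity equation v(t) = -15·exp(-3·t/2)/2. The derivative of velocity gives acceleration: a(t) = 45·exp(-3·t/2)/4. Taking d/dt of a(t), we find j(t) = -135·exp(-3·t/2)/8. We have jerk j(t) = -135·exp(-3·t/2)/8. Substituting t = 2*log(2)/3: j(2*log(2)/3) = -135/16.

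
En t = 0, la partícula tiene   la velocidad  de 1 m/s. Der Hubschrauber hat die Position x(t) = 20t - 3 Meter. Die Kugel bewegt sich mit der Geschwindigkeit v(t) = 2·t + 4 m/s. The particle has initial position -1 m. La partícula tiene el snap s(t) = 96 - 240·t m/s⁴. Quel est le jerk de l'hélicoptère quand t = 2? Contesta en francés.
Pour résoudre ceci, nous devons prendre 3 dérivées de notre équation de la position x(t) = 20·t - 3. En prenant d/dt de x(t), nous trouvons v(t) = 20. La dérivée de la vitesse donne l'accélération: a(t) = 0. La dérivée de l'accélération donne le jerk: j(t) = 0. En utilisant j(t) = 0 et en substituant t = 2, nous trouvons j = 0.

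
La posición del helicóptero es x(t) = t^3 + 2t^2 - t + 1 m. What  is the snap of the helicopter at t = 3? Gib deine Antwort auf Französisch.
Pour résoudre ceci, nous devons prendre 4 dérivées de notre équation de la position x(t) = t^3 + 2·t^2 - t + 1. En dérivant la position, nous obtenons la vitesse: v(t) = 3·t^2 + 4·t - 1. La dérivée de la vitesse donne l'accélération: a(t) = 6·t + 4. En prenant d/dt de a(t), nous trouvons j(t) = 6. En dérivant le jerk, nous obtenons le snap: s(t) = 0. De l'équation du snap s(t) = 0, nous substituons t = 3 pour obtenir s = 0.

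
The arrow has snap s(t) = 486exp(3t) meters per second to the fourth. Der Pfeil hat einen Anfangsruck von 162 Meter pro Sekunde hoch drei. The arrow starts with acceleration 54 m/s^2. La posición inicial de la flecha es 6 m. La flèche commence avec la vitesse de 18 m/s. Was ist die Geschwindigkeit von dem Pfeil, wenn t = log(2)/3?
Ausgehend von dem Snap s(t) = 486·exp(3·t), nehmen wir 3 Integrale. Mit ∫s(t)dt und Anwendung von j(0) = 162, finden wir j(t) = 162·exp(3·t). Durch Integration von dem Ruck und Verwendung der Anfangsbedingung a(0) = 54, erhalten wir a(t) = 54·exp(3·t). Das Integral von der Beschleunigung, mit v(0) = 18, ergibt die Geschwindigkeit: v(t) = 18·exp(3·t). Wir haben die Geschwindigkeit v(t) = 18·exp(3·t). Durch Einsetzen von t = log(2)/3: v(log(2)/3) = 36.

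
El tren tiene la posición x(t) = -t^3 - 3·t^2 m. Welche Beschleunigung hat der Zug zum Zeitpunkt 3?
Wir müssen unsere Gleichung für die Position x(t) = -t^3 - 3·t^2 2-mal ableiten. Die Ableitung von der Position ergibt die Geschwindigkeit: v(t) = -3·t^2 - 6·t. Die Ableitung von der Geschwindigkeit ergibt die Beschleunigung: a(t) = -6·t - 6. Aus der Gleichung für die Beschleunigung a(t) = -6·t - 6, setzen wir t = 3 ein und erhalten a = -24.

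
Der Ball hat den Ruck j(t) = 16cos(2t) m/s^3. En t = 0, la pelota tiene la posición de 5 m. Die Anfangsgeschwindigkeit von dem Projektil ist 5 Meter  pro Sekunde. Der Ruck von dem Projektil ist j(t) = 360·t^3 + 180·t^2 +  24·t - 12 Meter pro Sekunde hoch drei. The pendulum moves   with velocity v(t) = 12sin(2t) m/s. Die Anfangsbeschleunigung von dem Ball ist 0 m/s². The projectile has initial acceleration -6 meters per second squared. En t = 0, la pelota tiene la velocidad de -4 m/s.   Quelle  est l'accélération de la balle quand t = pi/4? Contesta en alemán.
Wir müssen das Integral unserer Gleichung für den Ruck j(t) = 16·cos(2·t) 1-mal finden. Durch Integration von dem Ruck und Verwendung der Anfangsbedingung a(0) = 0, erhalten wir a(t) = 8·sin(2·t). Aus der Gleichung für die Beschleunigung a(t) = 8·sin(2·t), setzen wir t = pi/4 ein und erhalten a = 8.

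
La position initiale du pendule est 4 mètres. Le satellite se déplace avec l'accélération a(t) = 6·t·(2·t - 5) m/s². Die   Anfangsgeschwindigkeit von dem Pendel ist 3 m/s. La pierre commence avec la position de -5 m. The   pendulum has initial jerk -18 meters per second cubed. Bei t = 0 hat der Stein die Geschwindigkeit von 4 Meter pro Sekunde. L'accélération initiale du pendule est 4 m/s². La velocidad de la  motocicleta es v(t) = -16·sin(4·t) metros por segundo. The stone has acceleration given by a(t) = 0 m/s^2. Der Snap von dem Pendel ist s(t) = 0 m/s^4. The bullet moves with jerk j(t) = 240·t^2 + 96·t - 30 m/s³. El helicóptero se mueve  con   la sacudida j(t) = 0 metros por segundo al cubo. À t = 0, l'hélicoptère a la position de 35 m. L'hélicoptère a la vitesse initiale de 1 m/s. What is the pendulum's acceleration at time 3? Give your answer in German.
Ausgehend von dem Snap s(t) = 0, nehmen wir 2 Integrale. Durch Integration von dem Snap und Verwendung der Anfangsbedingung j(0) = -18, erhalten wir j(t) = -18. Die Stammfunktion von dem Ruck ist die Beschleunigung. Mit a(0) = 4 erhalten wir a(t) = 4 - 18·t. Mit a(t) = 4 - 18·t und Einsetzen von t = 3, finden wir a = -50.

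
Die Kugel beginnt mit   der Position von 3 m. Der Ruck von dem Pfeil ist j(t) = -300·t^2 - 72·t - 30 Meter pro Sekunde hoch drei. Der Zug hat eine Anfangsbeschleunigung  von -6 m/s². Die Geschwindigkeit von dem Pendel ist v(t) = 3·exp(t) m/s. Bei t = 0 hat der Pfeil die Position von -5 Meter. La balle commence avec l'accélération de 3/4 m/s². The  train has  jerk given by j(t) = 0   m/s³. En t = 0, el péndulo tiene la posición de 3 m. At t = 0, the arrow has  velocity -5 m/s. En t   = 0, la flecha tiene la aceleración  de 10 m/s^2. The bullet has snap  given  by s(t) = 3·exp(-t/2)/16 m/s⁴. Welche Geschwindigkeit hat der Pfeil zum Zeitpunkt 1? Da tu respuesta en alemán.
Um dies zu lösen, müssen wir 2 Integrale unserer Gleichung für den Ruck j(t) = -300·t^2 - 72·t - 30 finden. Das Integral von dem Ruck ist die Beschleunigung. Mit a(0) = 10 erhalten wir a(t) = -100·t^3 - 36·t^2 - 30·t + 10. Die Stammfunktion von der Beschleunigung, mit v(0) = -5, ergibt die Geschwindigkeit: v(t) = -25·t^4 - 12·t^3 - 15·t^2 + 10·t - 5. Mit v(t) = -25·t^4 - 12·t^3 - 15·t^2 + 10·t - 5 und Einsetzen von t = 1, finden wir v = -47.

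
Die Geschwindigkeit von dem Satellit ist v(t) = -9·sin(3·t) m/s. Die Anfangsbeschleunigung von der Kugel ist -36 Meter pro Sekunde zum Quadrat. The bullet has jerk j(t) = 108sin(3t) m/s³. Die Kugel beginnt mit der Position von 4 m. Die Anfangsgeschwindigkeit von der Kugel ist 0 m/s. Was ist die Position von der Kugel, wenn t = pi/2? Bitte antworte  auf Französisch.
Nous devons trouver la primitive de notre équation du jerk j(t) = 108·sin(3·t) 3 fois. L'intégrale du jerk est l'accélération. En utilisant a(0) = -36, nous obtenons a(t) = -36·cos(3·t). En prenant ∫a(t)dt et en appliquant v(0) = 0, nous trouvons v(t) = -12·sin(3·t). En prenant ∫v(t)dt et en appliquant x(0) = 4, nous trouvons x(t) = 4·cos(3·t). Nous avons la position x(t) = 4·cos(3·t). En substituant t = pi/2: x(pi/2) = 0.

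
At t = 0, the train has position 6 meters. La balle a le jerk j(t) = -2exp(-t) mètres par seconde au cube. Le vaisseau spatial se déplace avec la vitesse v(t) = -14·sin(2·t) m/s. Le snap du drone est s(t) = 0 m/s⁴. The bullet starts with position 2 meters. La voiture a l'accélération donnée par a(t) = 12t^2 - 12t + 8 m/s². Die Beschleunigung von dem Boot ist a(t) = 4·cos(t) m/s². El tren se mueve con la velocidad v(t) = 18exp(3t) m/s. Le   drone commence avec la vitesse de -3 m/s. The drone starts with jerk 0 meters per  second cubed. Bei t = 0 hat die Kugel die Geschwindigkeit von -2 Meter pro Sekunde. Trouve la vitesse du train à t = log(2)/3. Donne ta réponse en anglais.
We have velocity v(t) = 18·exp(3·t). Substituting t = log(2)/3: v(log(2)/3) = 36.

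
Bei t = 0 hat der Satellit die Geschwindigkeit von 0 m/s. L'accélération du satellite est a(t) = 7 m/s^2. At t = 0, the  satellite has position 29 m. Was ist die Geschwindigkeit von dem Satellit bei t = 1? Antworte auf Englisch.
Starting from acceleration a(t) = 7, we take 1 antiderivative. Integrating acceleration and using the initial condition v(0) = 0, we get v(t) = 7·t. We have velocity v(t) = 7·t. Substituting t = 1: v(1) = 7.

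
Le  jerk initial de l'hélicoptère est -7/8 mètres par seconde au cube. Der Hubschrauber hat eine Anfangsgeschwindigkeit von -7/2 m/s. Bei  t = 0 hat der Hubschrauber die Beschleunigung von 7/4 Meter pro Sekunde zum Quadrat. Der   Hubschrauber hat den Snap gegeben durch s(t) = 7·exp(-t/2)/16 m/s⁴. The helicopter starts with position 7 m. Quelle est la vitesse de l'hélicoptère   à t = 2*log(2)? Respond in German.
Ausgehend von dem Snap s(t) = 7·exp(-t/2)/16, nehmen wir 3 Integrale. Die Stammfunktion von dem Snap, mit j(0) = -7/8, ergibt den Ruck: j(t) = -7·exp(-t/2)/8. Mit ∫j(t)dt und Anwendung von a(0) = 7/4, finden wir a(t) = 7·exp(-t/2)/4. Das Integral von der Beschleunigung, mit v(0) = -7/2, ergibt die Geschwindigkeit: v(t) = -7·exp(-t/2)/2. Aus der Gleichung für die Geschwindigkeit v(t) = -7·exp(-t/2)/2, setzen wir t = 2*log(2) ein und erhalten v = -7/4.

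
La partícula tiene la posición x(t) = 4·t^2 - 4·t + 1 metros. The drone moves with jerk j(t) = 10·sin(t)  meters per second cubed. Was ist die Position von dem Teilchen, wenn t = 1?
Mit x(t) = 4·t^2 - 4·t + 1 und Einsetzen von t = 1, finden wir x = 1.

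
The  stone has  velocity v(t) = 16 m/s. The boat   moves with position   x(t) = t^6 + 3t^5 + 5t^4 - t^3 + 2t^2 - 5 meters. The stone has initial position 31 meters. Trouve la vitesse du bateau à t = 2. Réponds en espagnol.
Partiendo de la posición x(t) = t^6 + 3·t^5 + 5·t^4 - t^3 + 2·t^2 - 5, tomamos 1 derivada. La derivada de la posición da la velocidad: v(t) = 6·t^5 + 15·t^4 + 20·t^3 - 3·t^2 + 4·t. Tenemos la velocidad v(t) = 6·t^5 + 15·t^4 + 20·t^3 - 3·t^2 + 4·t. Sustituyendo t = 2: v(2) = 588.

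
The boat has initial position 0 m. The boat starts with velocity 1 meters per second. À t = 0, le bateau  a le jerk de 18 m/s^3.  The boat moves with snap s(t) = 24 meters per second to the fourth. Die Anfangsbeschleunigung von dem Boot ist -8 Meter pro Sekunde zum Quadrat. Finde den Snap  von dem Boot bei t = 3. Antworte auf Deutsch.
Wir haben den Snap s(t) = 24. Durch Einsetzen von t = 3: s(3) = 24.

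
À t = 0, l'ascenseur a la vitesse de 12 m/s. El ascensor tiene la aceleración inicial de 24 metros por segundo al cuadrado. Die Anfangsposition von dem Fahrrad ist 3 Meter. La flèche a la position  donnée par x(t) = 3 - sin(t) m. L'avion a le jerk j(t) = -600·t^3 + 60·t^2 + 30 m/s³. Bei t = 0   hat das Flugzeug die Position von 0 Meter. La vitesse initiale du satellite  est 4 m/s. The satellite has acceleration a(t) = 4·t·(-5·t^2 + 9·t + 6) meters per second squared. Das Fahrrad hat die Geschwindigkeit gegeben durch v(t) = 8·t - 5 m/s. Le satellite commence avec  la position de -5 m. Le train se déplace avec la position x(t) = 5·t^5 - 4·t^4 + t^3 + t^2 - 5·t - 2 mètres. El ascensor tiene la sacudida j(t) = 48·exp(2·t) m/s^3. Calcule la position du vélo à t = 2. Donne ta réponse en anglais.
To find the answer, we compute 1 antiderivative of v(t) = 8·t - 5. Finding the integral of v(t) and using x(0) = 3: x(t) = 4·t^2 - 5·t + 3. From the given position equation x(t) = 4·t^2 - 5·t + 3, we substitute t = 2 to get x = 9.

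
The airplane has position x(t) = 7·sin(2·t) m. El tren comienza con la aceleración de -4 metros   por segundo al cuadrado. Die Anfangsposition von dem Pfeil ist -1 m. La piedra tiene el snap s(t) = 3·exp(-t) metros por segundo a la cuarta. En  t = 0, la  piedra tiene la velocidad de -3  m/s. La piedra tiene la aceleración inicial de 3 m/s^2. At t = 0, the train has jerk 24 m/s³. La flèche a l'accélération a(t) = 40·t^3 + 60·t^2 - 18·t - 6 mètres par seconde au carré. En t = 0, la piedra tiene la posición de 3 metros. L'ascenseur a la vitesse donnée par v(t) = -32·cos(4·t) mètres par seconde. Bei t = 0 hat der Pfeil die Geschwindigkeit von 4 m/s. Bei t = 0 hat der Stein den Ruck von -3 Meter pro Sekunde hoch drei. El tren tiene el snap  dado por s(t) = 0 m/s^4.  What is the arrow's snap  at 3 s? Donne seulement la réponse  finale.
s(3) = 840.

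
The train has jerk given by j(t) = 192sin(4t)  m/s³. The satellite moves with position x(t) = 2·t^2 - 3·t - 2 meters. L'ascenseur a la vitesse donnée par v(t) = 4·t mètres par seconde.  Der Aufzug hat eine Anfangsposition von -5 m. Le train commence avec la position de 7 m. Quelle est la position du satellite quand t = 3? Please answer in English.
We have position x(t) = 2·t^2 - 3·t - 2. Substituting t = 3: x(3) = 7.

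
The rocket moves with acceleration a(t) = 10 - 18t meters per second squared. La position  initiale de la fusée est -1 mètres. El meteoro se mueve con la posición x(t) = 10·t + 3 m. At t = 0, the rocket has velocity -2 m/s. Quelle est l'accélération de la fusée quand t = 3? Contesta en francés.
En utilisant a(t) = 10 - 18·t et en substituant t = 3, nous trouvons a = -44.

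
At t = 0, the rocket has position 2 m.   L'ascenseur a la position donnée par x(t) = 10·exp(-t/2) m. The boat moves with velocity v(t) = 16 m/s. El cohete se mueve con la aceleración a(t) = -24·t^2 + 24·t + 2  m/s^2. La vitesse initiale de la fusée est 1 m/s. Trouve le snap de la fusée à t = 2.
Nous devons dériver notre équation de l'accélération a(t) = -24·t^2 + 24·t + 2 2 fois. En dérivant l'accélération, nous obtenons le jerk: j(t) = 24 - 48·t. En dérivant le jerk, nous obtenons le snap: s(t) = -48. En utilisant s(t) = -48 et en substituant t = 2, nous trouvons s = -48.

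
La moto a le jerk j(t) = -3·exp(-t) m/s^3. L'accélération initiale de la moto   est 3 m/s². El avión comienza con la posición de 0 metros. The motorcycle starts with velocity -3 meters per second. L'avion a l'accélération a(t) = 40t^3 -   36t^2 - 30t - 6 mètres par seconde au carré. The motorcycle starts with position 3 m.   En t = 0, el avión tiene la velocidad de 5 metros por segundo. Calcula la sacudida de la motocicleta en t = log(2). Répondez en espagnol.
Usando j(t) = -3·exp(-t) y sustituyendo t = log(2), encontramos j = -3/2.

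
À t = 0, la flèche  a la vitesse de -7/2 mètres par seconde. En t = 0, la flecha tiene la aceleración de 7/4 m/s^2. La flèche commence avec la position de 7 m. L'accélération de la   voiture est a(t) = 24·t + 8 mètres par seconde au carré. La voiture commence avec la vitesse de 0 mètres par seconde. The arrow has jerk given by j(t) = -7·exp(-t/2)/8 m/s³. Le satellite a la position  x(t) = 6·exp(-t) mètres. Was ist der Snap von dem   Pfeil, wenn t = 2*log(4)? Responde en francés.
En partant du jerk j(t) = -7·exp(-t/2)/8, nous prenons 1 dérivée. En dérivant le jerk, nous obtenons le snap: s(t) = 7·exp(-t/2)/16. Nous avons le snap s(t) = 7·exp(-t/2)/16. En substituant t = 2*log(4): s(2*log(4)) = 7/64.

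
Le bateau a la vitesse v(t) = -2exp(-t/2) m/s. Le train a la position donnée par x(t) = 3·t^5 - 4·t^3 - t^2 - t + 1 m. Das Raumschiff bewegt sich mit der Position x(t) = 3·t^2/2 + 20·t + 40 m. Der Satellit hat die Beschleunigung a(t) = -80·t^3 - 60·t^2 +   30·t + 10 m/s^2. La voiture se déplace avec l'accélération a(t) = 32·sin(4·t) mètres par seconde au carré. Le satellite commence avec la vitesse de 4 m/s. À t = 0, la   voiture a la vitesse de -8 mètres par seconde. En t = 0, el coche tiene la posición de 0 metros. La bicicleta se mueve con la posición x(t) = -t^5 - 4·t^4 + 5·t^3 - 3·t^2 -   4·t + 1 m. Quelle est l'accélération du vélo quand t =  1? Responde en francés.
Pour résoudre ceci, nous devons prendre 2 dérivées de notre équation de la position x(t) = -t^5 - 4·t^4 + 5·t^3 - 3·t^2 - 4·t + 1. En prenant d/dt de x(t), nous trouvons v(t) = -5·t^4 - 16·t^3 + 15·t^2 - 6·t - 4. En dérivant la vitesse, nous obtenons l'accélération: a(t) = -20·t^3 - 48·t^2 + 30·t - 6. En utilisant a(t) = -20·t^3 - 48·t^2 + 30·t - 6 et en substituant t = 1, nous trouvons a = -44.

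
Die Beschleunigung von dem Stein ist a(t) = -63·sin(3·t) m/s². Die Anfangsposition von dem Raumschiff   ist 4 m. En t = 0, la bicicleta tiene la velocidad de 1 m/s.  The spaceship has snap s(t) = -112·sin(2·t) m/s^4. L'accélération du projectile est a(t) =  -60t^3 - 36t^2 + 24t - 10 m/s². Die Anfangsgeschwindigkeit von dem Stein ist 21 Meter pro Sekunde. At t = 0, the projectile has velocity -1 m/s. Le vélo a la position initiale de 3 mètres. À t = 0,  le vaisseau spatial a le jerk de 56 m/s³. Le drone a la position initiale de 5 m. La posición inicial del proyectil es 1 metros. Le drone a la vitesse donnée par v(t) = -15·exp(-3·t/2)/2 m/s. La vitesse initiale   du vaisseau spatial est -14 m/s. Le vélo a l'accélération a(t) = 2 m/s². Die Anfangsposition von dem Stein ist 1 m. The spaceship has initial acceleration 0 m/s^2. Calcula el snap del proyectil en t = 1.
Debemos derivar nuestra ecuación de la aceleración a(t) = -60·t^3 - 36·t^2 + 24·t - 10 2 veces. Tomando d/dt de a(t), encontramos j(t) = -180·t^2 - 72·t + 24. Tomando d/dt de j(t), encontramos s(t) = -360·t - 72. De la ecuación del snap s(t) = -360·t - 72, sustituimos t = 1 para obtener s = -432.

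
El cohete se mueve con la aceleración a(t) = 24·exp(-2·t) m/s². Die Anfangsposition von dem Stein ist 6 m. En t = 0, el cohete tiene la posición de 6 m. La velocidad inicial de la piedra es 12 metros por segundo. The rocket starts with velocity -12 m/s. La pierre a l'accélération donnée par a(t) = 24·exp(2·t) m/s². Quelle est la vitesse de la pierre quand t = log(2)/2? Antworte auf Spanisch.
Partiendo de la aceleración a(t) = 24·exp(2·t), tomamos 1 integral. La integral de la aceleración es la velocidad. Usando v(0) = 12, obtenemos v(t) = 12·exp(2·t). De la ecuación de la velocidad v(t) = 12·exp(2·t), sustituimos t = log(2)/2 para obtener v = 24.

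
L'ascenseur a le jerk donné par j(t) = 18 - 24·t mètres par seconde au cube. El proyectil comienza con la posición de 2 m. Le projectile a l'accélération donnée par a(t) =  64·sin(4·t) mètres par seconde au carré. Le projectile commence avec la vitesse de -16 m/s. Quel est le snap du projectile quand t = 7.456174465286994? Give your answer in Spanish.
Debemos derivar nuestra ecuación de la aceleración a(t) = 64·sin(4·t) 2 veces. Derivando la aceleración, obtenemos la sacudida: j(t) = 256·cos(4·t). Derivando la sacudida, obtenemos el snap: s(t) = -1024·sin(4·t). De la ecuación del snap s(t) = -1024·sin(4·t), sustituimos t = 7.456174465286994 para obtener s = 1023.78625724469.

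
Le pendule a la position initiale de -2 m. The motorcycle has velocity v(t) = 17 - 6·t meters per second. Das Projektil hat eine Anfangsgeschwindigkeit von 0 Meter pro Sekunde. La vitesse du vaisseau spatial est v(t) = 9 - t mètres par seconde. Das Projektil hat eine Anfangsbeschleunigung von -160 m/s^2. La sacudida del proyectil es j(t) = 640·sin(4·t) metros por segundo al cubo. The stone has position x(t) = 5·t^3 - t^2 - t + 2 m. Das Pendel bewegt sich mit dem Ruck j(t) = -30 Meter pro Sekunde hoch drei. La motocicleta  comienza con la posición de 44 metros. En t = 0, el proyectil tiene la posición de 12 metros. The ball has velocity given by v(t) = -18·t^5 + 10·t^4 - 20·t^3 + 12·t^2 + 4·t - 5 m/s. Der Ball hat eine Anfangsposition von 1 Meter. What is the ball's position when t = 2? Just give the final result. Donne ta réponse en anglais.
At t = 2, x = -177.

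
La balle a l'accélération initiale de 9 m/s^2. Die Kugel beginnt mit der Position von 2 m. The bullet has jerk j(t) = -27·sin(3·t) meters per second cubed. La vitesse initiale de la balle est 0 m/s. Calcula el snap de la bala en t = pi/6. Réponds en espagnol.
Debemos derivar nuestra ecuación de la sacudida j(t) = -27·sin(3·t) 1 vez. Derivando la sacudida, obtenemos el snap: s(t) = -81·cos(3·t). Usando s(t) = -81·cos(3·t) y sustituyendo t = pi/6, encontramos s = 0.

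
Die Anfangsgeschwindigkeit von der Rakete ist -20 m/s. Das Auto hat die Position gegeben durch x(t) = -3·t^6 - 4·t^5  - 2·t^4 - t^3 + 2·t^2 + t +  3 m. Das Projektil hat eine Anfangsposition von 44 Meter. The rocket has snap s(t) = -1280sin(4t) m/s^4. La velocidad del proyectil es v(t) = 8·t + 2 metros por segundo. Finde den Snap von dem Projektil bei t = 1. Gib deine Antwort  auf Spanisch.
Debemos derivar nuestra ecuación de la velocidad v(t) = 8·t + 2 3 veces. Derivando la velocidad, obtenemos la aceleración: a(t) = 8. Derivando la aceleración, obtenemos la sacudida: j(t) = 0. La derivada de la sacudida da el snap: s(t) = 0. De la ecuación del snap s(t) = 0, sustituimos t = 1 para obtener s = 0.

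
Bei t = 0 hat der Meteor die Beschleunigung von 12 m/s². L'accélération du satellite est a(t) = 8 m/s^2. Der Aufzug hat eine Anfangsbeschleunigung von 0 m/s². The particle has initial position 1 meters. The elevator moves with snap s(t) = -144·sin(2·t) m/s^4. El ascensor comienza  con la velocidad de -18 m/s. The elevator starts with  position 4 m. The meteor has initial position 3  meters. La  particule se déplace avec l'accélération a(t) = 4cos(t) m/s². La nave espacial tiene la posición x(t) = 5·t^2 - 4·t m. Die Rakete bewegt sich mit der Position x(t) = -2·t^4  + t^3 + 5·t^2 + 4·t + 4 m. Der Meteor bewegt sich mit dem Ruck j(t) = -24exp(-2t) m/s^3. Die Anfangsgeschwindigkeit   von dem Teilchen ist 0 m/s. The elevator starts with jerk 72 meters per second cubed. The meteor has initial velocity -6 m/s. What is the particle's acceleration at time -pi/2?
We have acceleration a(t) = 4·cos(t). Substituting t = -pi/2: a(-pi/2) = 0.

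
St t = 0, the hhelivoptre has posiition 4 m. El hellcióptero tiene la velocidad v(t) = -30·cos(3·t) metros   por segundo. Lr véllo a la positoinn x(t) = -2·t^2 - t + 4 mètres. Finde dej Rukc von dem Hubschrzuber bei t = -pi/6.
Ausgehend von der Geschwindigkeit v(t) = -30·cos(3·t), nehmen wir 2 Ableitungen. Durch Ableiten von der Geschwindigkeit erhalten wir die Beschleunigung: a(t) = 90·sin(3·t). Mit d/dt von a(t) finden wir j(t) = 270·cos(3·t). Aus der Gleichung für den Ruck j(t) = 270·cos(3·t), setzen wir t = -pi/6 ein und erhalten j = 0.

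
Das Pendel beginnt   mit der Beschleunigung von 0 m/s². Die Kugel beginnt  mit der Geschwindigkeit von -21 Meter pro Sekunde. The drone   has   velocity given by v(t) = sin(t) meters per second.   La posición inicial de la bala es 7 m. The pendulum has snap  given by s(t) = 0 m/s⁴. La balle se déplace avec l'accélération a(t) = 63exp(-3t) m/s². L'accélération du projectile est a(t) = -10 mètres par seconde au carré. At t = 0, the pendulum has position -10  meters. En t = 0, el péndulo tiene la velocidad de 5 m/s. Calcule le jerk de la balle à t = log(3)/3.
Pour résoudre ceci, nous devons prendre 1 dérivée de notre équation de l'accélération a(t) = 63·exp(-3·t). En prenant d/dt de a(t), nous trouvons j(t) = -189·exp(-3·t). Nous avons le jerk j(t) = -189·exp(-3·t). En substituant t = log(3)/3: j(log(3)/3) = -63.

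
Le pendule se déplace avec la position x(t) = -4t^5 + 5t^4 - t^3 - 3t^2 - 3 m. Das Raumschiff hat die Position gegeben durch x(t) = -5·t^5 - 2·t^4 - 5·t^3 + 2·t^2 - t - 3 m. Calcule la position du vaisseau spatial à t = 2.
De l'équation de la position x(t) = -5·t^5 - 2·t^4 - 5·t^3 + 2·t^2 - t - 3, nous substituons t = 2 pour obtenir x = -229.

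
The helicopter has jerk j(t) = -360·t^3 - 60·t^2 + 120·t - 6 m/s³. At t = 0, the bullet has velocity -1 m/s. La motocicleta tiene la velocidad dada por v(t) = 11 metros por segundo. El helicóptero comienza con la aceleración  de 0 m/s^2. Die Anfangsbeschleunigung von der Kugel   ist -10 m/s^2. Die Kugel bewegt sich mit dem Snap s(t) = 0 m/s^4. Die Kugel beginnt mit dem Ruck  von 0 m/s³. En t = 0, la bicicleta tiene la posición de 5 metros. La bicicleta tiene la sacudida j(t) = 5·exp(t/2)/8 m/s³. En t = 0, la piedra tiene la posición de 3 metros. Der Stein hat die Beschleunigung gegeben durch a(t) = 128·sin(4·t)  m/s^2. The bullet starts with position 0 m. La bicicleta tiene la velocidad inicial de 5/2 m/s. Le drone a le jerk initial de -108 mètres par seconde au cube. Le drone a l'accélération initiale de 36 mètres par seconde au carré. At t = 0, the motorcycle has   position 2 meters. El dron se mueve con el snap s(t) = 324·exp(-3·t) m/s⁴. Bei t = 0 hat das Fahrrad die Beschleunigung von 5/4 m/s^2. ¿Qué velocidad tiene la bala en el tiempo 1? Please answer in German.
Wir müssen unsere Gleichung für den Snap s(t) = 0 3-mal integrieren. Die Stammfunktion von dem Snap, mit j(0) = 0, ergibt den Ruck: j(t) = 0. Die Stammfunktion von dem Ruck, mit a(0) = -10, ergibt die Beschleunigung: a(t) = -10. Mit ∫a(t)dt und Anwendung von v(0) = -1, finden wir v(t) = -10·t - 1. Wir haben die Geschwindigkeit v(t) = -10·t - 1. Durch Einsetzen von t = 1: v(1) = -11.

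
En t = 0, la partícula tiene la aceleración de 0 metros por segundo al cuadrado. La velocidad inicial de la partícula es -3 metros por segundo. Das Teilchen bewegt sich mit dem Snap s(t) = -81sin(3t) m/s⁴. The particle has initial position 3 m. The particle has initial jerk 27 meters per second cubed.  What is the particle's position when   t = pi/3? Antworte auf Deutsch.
Wir müssen die Stammfunktion unserer Gleichung für den Snap s(t) = -81·sin(3·t) 4-mal finden. Das Integral von dem Snap, mit j(0) = 27, ergibt den Ruck: j(t) = 27·cos(3·t). Das Integral von dem Ruck ist die Beschleunigung. Mit a(0) = 0 erhalten wir a(t) = 9·sin(3·t). Die Stammfunktion von der Beschleunigung, mit v(0) = -3, ergibt die Geschwindigkeit: v(t) = -3·cos(3·t). Mit ∫v(t)dt und Anwendung von x(0) = 3, finden wir x(t) = 3 - sin(3·t). Aus der Gleichung für die Position x(t) = 3 - sin(3·t), setzen wir t = pi/3 ein und erhalten x = 3.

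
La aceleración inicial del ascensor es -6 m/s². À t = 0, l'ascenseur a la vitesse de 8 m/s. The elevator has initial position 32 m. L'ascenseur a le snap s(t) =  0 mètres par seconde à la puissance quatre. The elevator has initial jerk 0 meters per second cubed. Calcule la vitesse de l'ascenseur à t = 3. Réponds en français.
En partant du snap s(t) = 0, nous prenons 3 primitives. En prenant ∫s(t)dt et en appliquant j(0) = 0, nous trouvons j(t) = 0. En intégrant le jerk et en utilisant la condition initiale a(0) = -6, nous obtenons a(t) = -6. La primitive de l'accélération, avec v(0) = 8, donne la vitesse: v(t) = 8 - 6·t. De l'équation de la vitesse v(t) = 8 - 6·t, nous substituons t = 3 pour obtenir v = -10.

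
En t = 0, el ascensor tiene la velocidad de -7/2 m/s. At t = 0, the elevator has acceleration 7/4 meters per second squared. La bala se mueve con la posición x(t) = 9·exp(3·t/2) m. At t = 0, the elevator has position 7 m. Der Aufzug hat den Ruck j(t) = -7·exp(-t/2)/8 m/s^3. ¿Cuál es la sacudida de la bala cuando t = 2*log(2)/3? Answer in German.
Um dies zu lösen, müssen wir 3 Ableitungen unserer Gleichung für die Position x(t) = 9·exp(3·t/2) nehmen. Durch Ableiten von der Position erhalten wir die Geschwindigkeit: v(t) = 27·exp(3·t/2)/2. Die Ableitung von der Geschwindigkeit ergibt die Beschleunigung: a(t) = 81·exp(3·t/2)/4. Die Ableitung von der Beschleunigung ergibt den Ruck: j(t) = 243·exp(3·t/2)/8. Mit j(t) = 243·exp(3·t/2)/8 und Einsetzen von t = 2*log(2)/3, finden wir j = 243/4.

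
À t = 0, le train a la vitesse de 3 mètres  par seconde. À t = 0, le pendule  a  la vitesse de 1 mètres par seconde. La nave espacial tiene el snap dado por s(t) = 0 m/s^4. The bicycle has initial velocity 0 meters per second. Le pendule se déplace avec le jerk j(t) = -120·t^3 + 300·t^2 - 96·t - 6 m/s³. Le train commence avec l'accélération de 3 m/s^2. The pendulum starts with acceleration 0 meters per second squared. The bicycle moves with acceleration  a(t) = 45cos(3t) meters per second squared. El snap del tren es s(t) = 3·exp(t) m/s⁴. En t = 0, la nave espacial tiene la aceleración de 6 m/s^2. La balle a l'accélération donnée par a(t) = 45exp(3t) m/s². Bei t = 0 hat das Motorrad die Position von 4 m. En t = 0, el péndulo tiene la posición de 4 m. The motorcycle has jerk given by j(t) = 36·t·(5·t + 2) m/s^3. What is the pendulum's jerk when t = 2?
We have jerk j(t) = -120·t^3 + 300·t^2 - 96·t - 6. Substituting t = 2: j(2) = 42.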